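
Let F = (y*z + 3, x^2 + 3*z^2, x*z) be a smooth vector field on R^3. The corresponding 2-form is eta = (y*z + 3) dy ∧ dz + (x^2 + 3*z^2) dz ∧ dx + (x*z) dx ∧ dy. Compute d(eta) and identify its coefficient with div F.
d(eta) = (x) dx ∧ dy ∧ dz; div F = x

For a 2-form in R^3 of the form above, applying d gives a 3-form with coefficient ∂P/∂x + ∂Q/∂y + ∂R/∂z:
  ∂P/∂x = 0
  ∂Q/∂y = 0
  ∂R/∂z = x
Sum = x, which is exactly div F.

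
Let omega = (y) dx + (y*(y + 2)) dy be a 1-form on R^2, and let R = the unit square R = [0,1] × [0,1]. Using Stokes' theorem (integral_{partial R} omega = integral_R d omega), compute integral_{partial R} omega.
integral_(partial R) omega = -1

Stokes: integral_partial_R omega = integral_R d omega with d omega = (∂Q/∂x - ∂P/∂y) dx ∧ dy.
  ∂Q/∂x = 0
  ∂P/∂y = 1
  integrand = ∂Q/∂x - ∂P/∂y = -1.
Integrating over R: integral_0^1 integral_0^1 (-1) dx dy = -1.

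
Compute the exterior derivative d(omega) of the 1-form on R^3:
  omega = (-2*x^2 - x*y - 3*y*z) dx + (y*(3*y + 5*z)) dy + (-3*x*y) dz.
d(omega) = (x + 3*z) dx ∧ dy + (-3*x - 5*y) dy ∧ dz

For a 1-form omega = sum_i f_i dx_i, the exterior derivative is
  d(omega) = sum_{i < j} (∂f_j/∂x_i - ∂f_i/∂x_j) dx_i ∧ dx_j.
  coefficient of dx ∧ dy: ∂f_2/∂x - ∂f_1/∂y = ∂(y*(3*y + 5*z))/∂x - ∂(-2*x^2 - x*y - 3*y*z)/∂y = x + 3*z
  coefficient of dy ∧ dz: ∂f_3/∂y - ∂f_2/∂z = ∂(-3*x*y)/∂y - ∂(y*(3*y + 5*z))/∂z = -3*x - 5*y
Assembling: d(omega) = (x + 3*z) dx ∧ dy + (-3*x - 5*y) dy ∧ dz.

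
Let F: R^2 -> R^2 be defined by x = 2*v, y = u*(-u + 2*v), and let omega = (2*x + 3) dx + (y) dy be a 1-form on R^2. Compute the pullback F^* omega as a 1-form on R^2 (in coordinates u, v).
F^* omega = (2*u*(u^2 - 3*u*v + 2*v^2)) du + (-2*u^3 + 4*u^2*v + 8*v + 6) dv

Using F^*(f dg) = (f ∘ F) d(g ∘ F), substitute each coordinate x_i by F_i(u, v) in f_i, and replace dx_i by d F_i = (∂F_i/∂u) du + (∂F_i/∂v) dv.
  For the x component: f_1(F) = 4*v + 3; d F_1 = (0) du + (2) dv
  For the y component: f_2(F) = u*(-u + 2*v); d F_2 = (-2*u + 2*v) du + (2*u) dv
Combining and collecting du, dv coefficients:
  coeff of du: 2*u*(u^2 - 3*u*v + 2*v^2)
  coeff of dv: -2*u^3 + 4*u^2*v + 8*v + 6
F^* omega = (2*u*(u^2 - 3*u*v + 2*v^2)) du + (-2*u^3 + 4*u^2*v + 8*v + 6) dv.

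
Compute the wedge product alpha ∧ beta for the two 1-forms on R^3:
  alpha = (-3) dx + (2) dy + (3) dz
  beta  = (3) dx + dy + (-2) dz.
alpha ∧ beta = (-9) dx ∧ dy + (-3) dx ∧ dz + (-7) dy ∧ dz

Distribute the wedge, using dx_i ∧ dx_j = -dx_j ∧ dx_i and dx_i ∧ dx_i = 0. For each pair (i, j) with i < j, the coefficient of dx_i ∧ dx_j in alpha ∧ beta is (alpha_i * beta_j - alpha_j * beta_i). Collecting: alpha ∧ beta = (-9) dx ∧ dy + (-3) dx ∧ dz + (-7) dy ∧ dz.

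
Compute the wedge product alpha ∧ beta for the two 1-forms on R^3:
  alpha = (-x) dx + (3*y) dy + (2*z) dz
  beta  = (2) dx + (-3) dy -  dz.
alpha ∧ beta = (3*x - 6*y) dx ∧ dy + (x - 4*z) dx ∧ dz + (-3*y + 6*z) dy ∧ dz

Distribute the wedge, using dx_i ∧ dx_j = -dx_j ∧ dx_i and dx_i ∧ dx_i = 0. For each pair (i, j) with i < j, the coefficient of dx_i ∧ dx_j in alpha ∧ beta is (alpha_i * beta_j - alpha_j * beta_i). Collecting: alpha ∧ beta = (3*x - 6*y) dx ∧ dy + (x - 4*z) dx ∧ dz + (-3*y + 6*z) dy ∧ dz.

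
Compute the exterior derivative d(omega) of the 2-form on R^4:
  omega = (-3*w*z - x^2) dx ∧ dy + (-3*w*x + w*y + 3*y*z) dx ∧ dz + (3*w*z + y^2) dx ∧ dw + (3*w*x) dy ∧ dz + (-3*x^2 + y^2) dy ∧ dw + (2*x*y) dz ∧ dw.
d(omega) = (-w - 3*z) dx ∧ dy ∧ dz + (-6*x - 2*y - 3*z) dx ∧ dy ∧ dw + (-3*w - 3*x + 3*y) dx ∧ dz ∧ dw + (5*x) dy ∧ dz ∧ dw

For a 2-form omega = sum_{i<j} g_{ij} dx_i ∧ dx_j, the exterior derivative is
  d(omega) = sum_{i<j} d(g_{ij}) ∧ dx_i ∧ dx_j = sum_{i<j, k} (∂g_{ij}/∂x_k) dx_k ∧ dx_i ∧ dx_j.
Expand each term, using dx_k ∧ dx_i ∧ dx_j = sgn(permutation) dx_{(a)} ∧ dx_{(b)} ∧ dx_{(c)} with (a < b < c) sorted:
  d(-3*w*z - x^2) includes (∂/∂z)(-3*w*z - x^2) dz = (-3*w) dz, which multiplied by dx ∧ dy gives (-3*w) dx ∧ dy ∧ dz
  d(-3*w*z - x^2) includes (∂/∂w)(-3*w*z - x^2) dw = (-3*z) dw, which multiplied by dx ∧ dy gives (-3*z) dx ∧ dy ∧ dw
  d(-3*w*x + w*y + 3*y*z) includes (∂/∂y)(-3*w*x + w*y + 3*y*z) dy = (w + 3*z) dy, which multiplied by dx ∧ dz gives (-w - 3*z) dx ∧ dy ∧ dz
  d(-3*w*x + w*y + 3*y*z) includes (∂/∂w)(-3*w*x + w*y + 3*y*z) dw = (-3*x + y) dw, which multiplied by dx ∧ dz gives (-3*x + y) dx ∧ dz ∧ dw
  d(3*w*z + y^2) includes (∂/∂y)(3*w*z + y^2) dy = (2*y) dy, which multiplied by dx ∧ dw gives (-2*y) dx ∧ dy ∧ dw
  d(3*w*z + y^2) includes (∂/∂z)(3*w*z + y^2) dz = (3*w) dz, which multiplied by dx ∧ dw gives (-3*w) dx ∧ dz ∧ dw
  d(3*w*x) includes (∂/∂x)(3*w*x) dx = (3*w) dx, which multiplied by dy ∧ dz gives (3*w) dx ∧ dy ∧ dz
  d(3*w*x) includes (∂/∂w)(3*w*x) dw = (3*x) dw, which multiplied by dy ∧ dz gives (3*x) dy ∧ dz ∧ dw
  d(-3*x^2 + y^2) includes (∂/∂x)(-3*x^2 + y^2) dx = (-6*x) dx, which multiplied by dy ∧ dw gives (-6*x) dx ∧ dy ∧ dw
  d(2*x*y) includes (∂/∂x)(2*x*y) dx = (2*y) dx, which multiplied by dz ∧ dw gives (2*y) dx ∧ dz ∧ dw
  d(2*x*y) includes (∂/∂y)(2*x*y) dy = (2*x) dy, which multiplied by dz ∧ dw gives (2*x) dy ∧ dz ∧ dw
Collecting like 3-forms: d(omega) = (-w - 3*z) dx ∧ dy ∧ dz + (-6*x - 2*y - 3*z) dx ∧ dy ∧ dw + (-3*w - 3*x + 3*y) dx ∧ dz ∧ dw + (5*x) dy ∧ dz ∧ dw.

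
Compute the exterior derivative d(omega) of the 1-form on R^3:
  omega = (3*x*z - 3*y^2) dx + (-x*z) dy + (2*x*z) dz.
d(omega) = (6*y - z) dx ∧ dy + (-3*x + 2*z) dx ∧ dz + (x) dy ∧ dz

For a 1-form omega = sum_i f_i dx_i, the exterior derivative is
  d(omega) = sum_{i < j} (∂f_j/∂x_i - ∂f_i/∂x_j) dx_i ∧ dx_j.
  coefficient of dx ∧ dy: ∂f_2/∂x - ∂f_1/∂y = ∂(-x*z)/∂x - ∂(3*x*z - 3*y^2)/∂y = 6*y - z
  coefficient of dx ∧ dz: ∂f_3/∂x - ∂f_1/∂z = ∂(2*x*z)/∂x - ∂(3*x*z - 3*y^2)/∂z = -3*x + 2*z
  coefficient of dy ∧ dz: ∂f_3/∂y - ∂f_2/∂z = ∂(2*x*z)/∂y - ∂(-x*z)/∂z = x
Assembling: d(omega) = (6*y - z) dx ∧ dy + (-3*x + 2*z) dx ∧ dz + (x) dy ∧ dz.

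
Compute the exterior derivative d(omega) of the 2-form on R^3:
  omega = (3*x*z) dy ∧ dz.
d(omega) = (3*z) dx ∧ dy ∧ dz

For a 2-form omega = sum_{i<j} g_{ij} dx_i ∧ dx_j, the exterior derivative is
  d(omega) = sum_{i<j} d(g_{ij}) ∧ dx_i ∧ dx_j = sum_{i<j, k} (∂g_{ij}/∂x_k) dx_k ∧ dx_i ∧ dx_j.
Expand each term, using dx_k ∧ dx_i ∧ dx_j = sgn(permutation) dx_{(a)} ∧ dx_{(b)} ∧ dx_{(c)} with (a < b < c) sorted:
  d(3*x*z) includes (∂/∂x)(3*x*z) dx = (3*z) dx, which multiplied by dy ∧ dz gives (3*z) dx ∧ dy ∧ dz
Collecting like 3-forms: d(omega) = (3*z) dx ∧ dy ∧ dz.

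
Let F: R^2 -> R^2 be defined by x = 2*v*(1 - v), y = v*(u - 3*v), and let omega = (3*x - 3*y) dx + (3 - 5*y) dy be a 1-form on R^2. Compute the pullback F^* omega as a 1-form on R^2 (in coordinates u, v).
F^* omega = (v*(-5*u*v + 15*v^2 + 3)) du + (-5*u^2*v + 57*u*v^2 - 6*u*v + 3*u - 102*v^3 - 18*v^2 - 6*v) dv

Using F^*(f dg) = (f ∘ F) d(g ∘ F), substitute each coordinate x_i by F_i(u, v) in f_i, and replace dx_i by d F_i = (∂F_i/∂u) du + (∂F_i/∂v) dv.
  For the x component: f_1(F) = 3*v*(-u + v + 2); d F_1 = (0) du + (2 - 4*v) dv
  For the y component: f_2(F) = -5*u*v + 15*v^2 + 3; d F_2 = (v) du + (u - 6*v) dv
Combining and collecting du, dv coefficients:
  coeff of du: v*(-5*u*v + 15*v^2 + 3)
  coeff of dv: -5*u^2*v + 57*u*v^2 - 6*u*v + 3*u - 102*v^3 - 18*v^2 - 6*v
F^* omega = (v*(-5*u*v + 15*v^2 + 3)) du + (-5*u^2*v + 57*u*v^2 - 6*u*v + 3*u - 102*v^3 - 18*v^2 - 6*v) dv.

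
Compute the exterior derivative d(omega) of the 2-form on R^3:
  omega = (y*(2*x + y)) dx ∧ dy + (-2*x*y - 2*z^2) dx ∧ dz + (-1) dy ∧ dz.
d(omega) = (2*x) dx ∧ dy ∧ dz

For a 2-form omega = sum_{i<j} g_{ij} dx_i ∧ dx_j, the exterior derivative is
  d(omega) = sum_{i<j} d(g_{ij}) ∧ dx_i ∧ dx_j = sum_{i<j, k} (∂g_{ij}/∂x_k) dx_k ∧ dx_i ∧ dx_j.
Expand each term, using dx_k ∧ dx_i ∧ dx_j = sgn(permutation) dx_{(a)} ∧ dx_{(b)} ∧ dx_{(c)} with (a < b < c) sorted:
  d(-2*x*y - 2*z^2) includes (∂/∂y)(-2*x*y - 2*z^2) dy = (-2*x) dy, which multiplied by dx ∧ dz gives (2*x) dx ∧ dy ∧ dz
Collecting like 3-forms: d(omega) = (2*x) dx ∧ dy ∧ dz.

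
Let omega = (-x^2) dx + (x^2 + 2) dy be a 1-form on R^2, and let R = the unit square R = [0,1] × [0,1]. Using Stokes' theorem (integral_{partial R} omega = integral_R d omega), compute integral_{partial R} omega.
integral_(partial R) omega = 1

Stokes: integral_partial_R omega = integral_R d omega with d omega = (∂Q/∂x - ∂P/∂y) dx ∧ dy.
  ∂Q/∂x = 2*x
  ∂P/∂y = 0
  integrand = ∂Q/∂x - ∂P/∂y = 2*x.
Integrating over R: integral_0^1 integral_0^1 (2*x) dx dy = 1.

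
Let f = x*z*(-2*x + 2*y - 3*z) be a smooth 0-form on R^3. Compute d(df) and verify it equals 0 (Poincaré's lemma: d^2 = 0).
d(df) = 0

Step 1: df = sum_i (∂f/∂x_i) dx_i = (z*(-4*x + 2*y - 3*z)) dx + (2*x*z) dy + (2*x*(-x + y - 3*z)) dz.
Step 2: Apply d again. Using the 1-form formula, the coefficient of dx ∧ dy in d(df) is ∂^2 f/∂x ∂y - ∂^2 f/∂y ∂x = (2*z) - (2*z) = 0 (equality of mixed partials for smooth f).
Similarly for dx ∧ dz and dy ∧ dz — all coefficients vanish. So d(df) = 0.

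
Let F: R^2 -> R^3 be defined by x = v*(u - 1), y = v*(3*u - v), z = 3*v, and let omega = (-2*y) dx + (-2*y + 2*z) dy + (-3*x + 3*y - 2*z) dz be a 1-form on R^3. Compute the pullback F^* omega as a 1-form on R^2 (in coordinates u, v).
F^* omega = (v^2*(-24*u + 8*v + 18)) du + (v*(-24*u^2 + 20*u*v + 42*u - 4*v^2 - 23*v - 9)) dv

Using F^*(f dg) = (f ∘ F) d(g ∘ F), substitute each coordinate x_i by F_i(u, v) in f_i, and replace dx_i by d F_i = (∂F_i/∂u) du + (∂F_i/∂v) dv.
  For the x component: f_1(F) = 2*v*(-3*u + v); d F_1 = (v) du + (u - 1) dv
  For the y component: f_2(F) = 2*v*(-3*u + v + 3); d F_2 = (3*v) du + (3*u - 2*v) dv
  For the z component: f_3(F) = 3*v*(2*u - v - 1); d F_3 = (0) du + (3) dv
Combining and collecting du, dv coefficients:
  coeff of du: v^2*(-24*u + 8*v + 18)
  coeff of dv: v*(-24*u^2 + 20*u*v + 42*u - 4*v^2 - 23*v - 9)
F^* omega = (v^2*(-24*u + 8*v + 18)) du + (v*(-24*u^2 + 20*u*v + 42*u - 4*v^2 - 23*v - 9)) dv.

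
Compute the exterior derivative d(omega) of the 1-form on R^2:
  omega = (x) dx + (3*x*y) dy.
d(omega) = (3*y) dx ∧ dy

For a 1-form omega = sum_i f_i dx_i, the exterior derivative is
  d(omega) = sum_{i < j} (∂f_j/∂x_i - ∂f_i/∂x_j) dx_i ∧ dx_j.
  coefficient of dx ∧ dy: ∂f_2/∂x - ∂f_1/∂y = ∂(3*x*y)/∂x - ∂(x)/∂y = 3*y
Assembling: d(omega) = (3*y) dx ∧ dy.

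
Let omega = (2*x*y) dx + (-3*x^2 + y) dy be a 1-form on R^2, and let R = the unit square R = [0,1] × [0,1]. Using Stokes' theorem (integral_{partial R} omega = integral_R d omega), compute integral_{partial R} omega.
integral_(partial R) omega = -4

Stokes: integral_partial_R omega = integral_R d omega with d omega = (∂Q/∂x - ∂P/∂y) dx ∧ dy.
  ∂Q/∂x = -6*x
  ∂P/∂y = 2*x
  integrand = ∂Q/∂x - ∂P/∂y = -8*x.
Integrating over R: integral_0^1 integral_0^1 (-8*x) dx dy = -4.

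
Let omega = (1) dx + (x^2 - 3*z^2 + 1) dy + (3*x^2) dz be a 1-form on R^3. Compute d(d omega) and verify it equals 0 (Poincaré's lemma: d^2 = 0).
d(d omega) = 0

Step 1: d omega = sum_{i<j} (∂f_j/∂x_i - ∂f_i/∂x_j) dx_i ∧ dx_j:
  coeff of dx ∧ dy: 2*x
  coeff of dx ∧ dz: 6*x
  coeff of dy ∧ dz: 6*z
Step 2: Apply d again to each 2-form coefficient. The only possible 3-form in R^3 is dx ∧ dy ∧ dz, with coefficient
  ∂(coeff of dy∧dz)/∂x - ∂(coeff of dx∧dz)/∂y + ∂(coeff of dx∧dy)/∂z
  = ∂/∂x (6*z) - ∂/∂y (6*x) + ∂/∂z (2*x).
Each of these terms simplifies to sums of mixed partials that cancel in pairs. The result is 0 (by equality of mixed partials for smooth functions — Schwarz / Clairaut).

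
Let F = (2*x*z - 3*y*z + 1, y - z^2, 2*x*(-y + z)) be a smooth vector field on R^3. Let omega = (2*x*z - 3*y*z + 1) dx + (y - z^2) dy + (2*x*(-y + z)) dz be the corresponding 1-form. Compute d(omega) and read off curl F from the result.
d(omega) = (-2*x + 2*z) dy ∧ dz + (2*x - y - 2*z) dz ∧ dx + (3*z) dx ∧ dy; curl F = (-2*x + 2*z, 2*x - y - 2*z, 3*z)

d omega = sum_{i<j} (∂f_j/∂x_i - ∂f_i/∂x_j) dx_i ∧ dx_j. Under the identification (dy ∧ dz, dz ∧ dx, dx ∧ dy) ↔ (e_x, e_y, e_z), the coefficients are exactly the components of curl F. Compute:
  ∂R/∂y - ∂Q/∂z = (-2*x) - (-2*z) = -2*x + 2*z
  ∂P/∂z - ∂R/∂x = (2*x - 3*y) - (-2*y + 2*z) = 2*x - y - 2*z
  ∂Q/∂x - ∂P/∂y = (0) - (-3*z) = 3*z.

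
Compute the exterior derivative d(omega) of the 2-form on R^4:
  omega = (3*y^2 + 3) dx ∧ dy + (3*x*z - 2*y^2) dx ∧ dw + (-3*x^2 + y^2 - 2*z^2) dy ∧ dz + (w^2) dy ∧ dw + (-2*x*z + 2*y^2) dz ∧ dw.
d(omega) = (4*y) dx ∧ dy ∧ dw + (-3*x - 2*z) dx ∧ dz ∧ dw + (-6*x) dx ∧ dy ∧ dz + (4*y) dy ∧ dz ∧ dw

For a 2-form omega = sum_{i<j} g_{ij} dx_i ∧ dx_j, the exterior derivative is
  d(omega) = sum_{i<j} d(g_{ij}) ∧ dx_i ∧ dx_j = sum_{i<j, k} (∂g_{ij}/∂x_k) dx_k ∧ dx_i ∧ dx_j.
Expand each term, using dx_k ∧ dx_i ∧ dx_j = sgn(permutation) dx_{(a)} ∧ dx_{(b)} ∧ dx_{(c)} with (a < b < c) sorted:
  d(3*x*z - 2*y^2) includes (∂/∂y)(3*x*z - 2*y^2) dy = (-4*y) dy, which multiplied by dx ∧ dw gives (4*y) dx ∧ dy ∧ dw
  d(3*x*z - 2*y^2) includes (∂/∂z)(3*x*z - 2*y^2) dz = (3*x) dz, which multiplied by dx ∧ dw gives (-3*x) dx ∧ dz ∧ dw
  d(-3*x^2 + y^2 - 2*z^2) includes (∂/∂x)(-3*x^2 + y^2 - 2*z^2) dx = (-6*x) dx, which multiplied by dy ∧ dz gives (-6*x) dx ∧ dy ∧ dz
  d(-2*x*z + 2*y^2) includes (∂/∂x)(-2*x*z + 2*y^2) dx = (-2*z) dx, which multiplied by dz ∧ dw gives (-2*z) dx ∧ dz ∧ dw
  d(-2*x*z + 2*y^2) includes (∂/∂y)(-2*x*z + 2*y^2) dy = (4*y) dy, which multiplied by dz ∧ dw gives (4*y) dy ∧ dz ∧ dw
Collecting like 3-forms: d(omega) = (4*y) dx ∧ dy ∧ dw + (-3*x - 2*z) dx ∧ dz ∧ dw + (-6*x) dx ∧ dy ∧ dz + (4*y) dy ∧ dz ∧ dw.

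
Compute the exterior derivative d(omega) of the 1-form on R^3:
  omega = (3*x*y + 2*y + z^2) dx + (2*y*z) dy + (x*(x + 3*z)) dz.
d(omega) = (-3*x - 2) dx ∧ dy + (2*x + z) dx ∧ dz + (-2*y) dy ∧ dz

For a 1-form omega = sum_i f_i dx_i, the exterior derivative is
  d(omega) = sum_{i < j} (∂f_j/∂x_i - ∂f_i/∂x_j) dx_i ∧ dx_j.
  coefficient of dx ∧ dy: ∂f_2/∂x - ∂f_1/∂y = ∂(2*y*z)/∂x - ∂(3*x*y + 2*y + z^2)/∂y = -3*x - 2
  coefficient of dx ∧ dz: ∂f_3/∂x - ∂f_1/∂z = ∂(x*(x + 3*z))/∂x - ∂(3*x*y + 2*y + z^2)/∂z = 2*x + z
  coefficient of dy ∧ dz: ∂f_3/∂y - ∂f_2/∂z = ∂(x*(x + 3*z))/∂y - ∂(2*y*z)/∂z = -2*y
Assembling: d(omega) = (-3*x - 2) dx ∧ dy + (2*x + z) dx ∧ dz + (-2*y) dy ∧ dz.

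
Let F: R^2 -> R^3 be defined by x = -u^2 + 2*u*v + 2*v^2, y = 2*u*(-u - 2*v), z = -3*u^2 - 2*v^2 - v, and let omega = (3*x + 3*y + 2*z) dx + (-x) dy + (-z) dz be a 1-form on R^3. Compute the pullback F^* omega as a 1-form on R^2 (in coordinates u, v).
F^* omega = (8*u^3 - 14*u^2*v - 12*u*v^2 - 2*u*v + 12*v^3 - 4*v^2) du + (-34*u^3 - 76*u^2*v - 3*u^2 - 12*u*v^2 - 4*u*v - 14*v^2 - v) dv

Using F^*(f dg) = (f ∘ F) d(g ∘ F), substitute each coordinate x_i by F_i(u, v) in f_i, and replace dx_i by d F_i = (∂F_i/∂u) du + (∂F_i/∂v) dv.
  For the x component: f_1(F) = -15*u^2 - 6*u*v + 2*v^2 - 2*v; d F_1 = (-2*u + 2*v) du + (2*u + 4*v) dv
  For the y component: f_2(F) = u^2 - 2*u*v - 2*v^2; d F_2 = (-4*u - 4*v) du + (-4*u) dv
  For the z component: f_3(F) = 3*u^2 + 2*v^2 + v; d F_3 = (-6*u) du + (-4*v - 1) dv
Combining and collecting du, dv coefficients:
  coeff of du: 8*u^3 - 14*u^2*v - 12*u*v^2 - 2*u*v + 12*v^3 - 4*v^2
  coeff of dv: -34*u^3 - 76*u^2*v - 3*u^2 - 12*u*v^2 - 4*u*v - 14*v^2 - v
F^* omega = (8*u^3 - 14*u^2*v - 12*u*v^2 - 2*u*v + 12*v^3 - 4*v^2) du + (-34*u^3 - 76*u^2*v - 3*u^2 - 12*u*v^2 - 4*u*v - 14*v^2 - v) dv.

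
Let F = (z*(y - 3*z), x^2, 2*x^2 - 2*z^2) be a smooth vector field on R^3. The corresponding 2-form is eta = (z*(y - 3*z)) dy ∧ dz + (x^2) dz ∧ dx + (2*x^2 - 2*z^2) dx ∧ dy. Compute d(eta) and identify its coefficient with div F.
d(eta) = (-4*z) dx ∧ dy ∧ dz; div F = -4*z

For a 2-form in R^3 of the form above, applying d gives a 3-form with coefficient ∂P/∂x + ∂Q/∂y + ∂R/∂z:
  ∂P/∂x = 0
  ∂Q/∂y = 0
  ∂R/∂z = -4*z
Sum = -4*z, which is exactly div F.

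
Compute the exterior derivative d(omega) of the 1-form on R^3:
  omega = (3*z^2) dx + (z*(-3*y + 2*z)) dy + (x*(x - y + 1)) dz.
d(omega) = (2*x - y - 6*z + 1) dx ∧ dz + (-x + 3*y - 4*z) dy ∧ dz

For a 1-form omega = sum_i f_i dx_i, the exterior derivative is
  d(omega) = sum_{i < j} (∂f_j/∂x_i - ∂f_i/∂x_j) dx_i ∧ dx_j.
  coefficient of dx ∧ dz: ∂f_3/∂x - ∂f_1/∂z = ∂(x*(x - y + 1))/∂x - ∂(3*z^2)/∂z = 2*x - y - 6*z + 1
  coefficient of dy ∧ dz: ∂f_3/∂y - ∂f_2/∂z = ∂(x*(x - y + 1))/∂y - ∂(z*(-3*y + 2*z))/∂z = -x + 3*y - 4*z
Assembling: d(omega) = (2*x - y - 6*z + 1) dx ∧ dz + (-x + 3*y - 4*z) dy ∧ dz.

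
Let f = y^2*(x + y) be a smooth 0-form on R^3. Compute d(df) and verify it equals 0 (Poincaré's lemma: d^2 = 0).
d(df) = 0

Step 1: df = sum_i (∂f/∂x_i) dx_i = (y^2) dx + (y*(2*x + 3*y)) dy + (0) dz.
Step 2: Apply d again. Using the 1-form formula, the coefficient of dx ∧ dy in d(df) is ∂^2 f/∂x ∂y - ∂^2 f/∂y ∂x = (2*y) - (2*y) = 0 (equality of mixed partials for smooth f).
Similarly for dx ∧ dz and dy ∧ dz — all coefficients vanish. So d(df) = 0.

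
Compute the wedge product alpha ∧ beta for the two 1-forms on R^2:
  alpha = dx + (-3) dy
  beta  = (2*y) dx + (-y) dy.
alpha ∧ beta = (5*y) dx ∧ dy

Distribute the wedge, using dx_i ∧ dx_j = -dx_j ∧ dx_i and dx_i ∧ dx_i = 0. For each pair (i, j) with i < j, the coefficient of dx_i ∧ dx_j in alpha ∧ beta is (alpha_i * beta_j - alpha_j * beta_i). Collecting: alpha ∧ beta = (5*y) dx ∧ dy.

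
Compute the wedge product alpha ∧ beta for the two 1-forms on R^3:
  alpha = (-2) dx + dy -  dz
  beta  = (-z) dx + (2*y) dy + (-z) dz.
alpha ∧ beta = (-4*y + z) dx ∧ dy + (z) dx ∧ dz + (2*y - z) dy ∧ dz

Distribute the wedge, using dx_i ∧ dx_j = -dx_j ∧ dx_i and dx_i ∧ dx_i = 0. For each pair (i, j) with i < j, the coefficient of dx_i ∧ dx_j in alpha ∧ beta is (alpha_i * beta_j - alpha_j * beta_i). Collecting: alpha ∧ beta = (-4*y + z) dx ∧ dy + (z) dx ∧ dz + (2*y - z) dy ∧ dz.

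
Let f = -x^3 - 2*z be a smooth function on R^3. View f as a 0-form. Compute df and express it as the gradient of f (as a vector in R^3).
df = (-3*x^2) dx + (0) dy + (-2) dz; grad f = (-3*x^2, 0, -2)

For a 0-form f, d f = (∂f/∂x) dx + (∂f/∂y) dy + (∂f/∂z) dz. The components of the vector representation are exactly the entries of grad f in Cartesian coordinates:
  ∂f/∂x = -3*x^2
  ∂f/∂y = 0
  ∂f/∂z = -2.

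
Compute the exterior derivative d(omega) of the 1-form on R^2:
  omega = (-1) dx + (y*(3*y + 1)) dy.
d(omega) = 0

For a 1-form omega = sum_i f_i dx_i, the exterior derivative is
  d(omega) = sum_{i < j} (∂f_j/∂x_i - ∂f_i/∂x_j) dx_i ∧ dx_j.

Assembling: d(omega) = 0.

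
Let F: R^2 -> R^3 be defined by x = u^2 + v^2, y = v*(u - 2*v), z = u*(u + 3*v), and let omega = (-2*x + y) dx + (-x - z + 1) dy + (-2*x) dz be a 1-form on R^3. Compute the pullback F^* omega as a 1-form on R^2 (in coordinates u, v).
F^* omega = (-8*u^3 - 6*u^2*v - 15*u*v^2 - 7*v^3 + v) du + (-8*u^3 + u^2*v + 7*u*v^2 + u - 4*v^3 - 4*v) dv

Using F^*(f dg) = (f ∘ F) d(g ∘ F), substitute each coordinate x_i by F_i(u, v) in f_i, and replace dx_i by d F_i = (∂F_i/∂u) du + (∂F_i/∂v) dv.
  For the x component: f_1(F) = -2*u^2 + u*v - 4*v^2; d F_1 = (2*u) du + (2*v) dv
  For the y component: f_2(F) = -2*u^2 - 3*u*v - v^2 + 1; d F_2 = (v) du + (u - 4*v) dv
  For the z component: f_3(F) = -2*u^2 - 2*v^2; d F_3 = (2*u + 3*v) du + (3*u) dv
Combining and collecting du, dv coefficients:
  coeff of du: -8*u^3 - 6*u^2*v - 15*u*v^2 - 7*v^3 + v
  coeff of dv: -8*u^3 + u^2*v + 7*u*v^2 + u - 4*v^3 - 4*v
F^* omega = (-8*u^3 - 6*u^2*v - 15*u*v^2 - 7*v^3 + v) du + (-8*u^3 + u^2*v + 7*u*v^2 + u - 4*v^3 - 4*v) dv.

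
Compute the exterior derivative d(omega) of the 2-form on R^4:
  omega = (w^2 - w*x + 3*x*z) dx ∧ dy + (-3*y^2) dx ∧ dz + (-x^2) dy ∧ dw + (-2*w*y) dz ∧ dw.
d(omega) = (3*x + 6*y) dx ∧ dy ∧ dz + (2*w - 3*x) dx ∧ dy ∧ dw + (-2*w) dy ∧ dz ∧ dw

For a 2-form omega = sum_{i<j} g_{ij} dx_i ∧ dx_j, the exterior derivative is
  d(omega) = sum_{i<j} d(g_{ij}) ∧ dx_i ∧ dx_j = sum_{i<j, k} (∂g_{ij}/∂x_k) dx_k ∧ dx_i ∧ dx_j.
Expand each term, using dx_k ∧ dx_i ∧ dx_j = sgn(permutation) dx_{(a)} ∧ dx_{(b)} ∧ dx_{(c)} with (a < b < c) sorted:
  d(w^2 - w*x + 3*x*z) includes (∂/∂z)(w^2 - w*x + 3*x*z) dz = (3*x) dz, which multiplied by dx ∧ dy gives (3*x) dx ∧ dy ∧ dz
  d(w^2 - w*x + 3*x*z) includes (∂/∂w)(w^2 - w*x + 3*x*z) dw = (2*w - x) dw, which multiplied by dx ∧ dy gives (2*w - x) dx ∧ dy ∧ dw
  d(-3*y^2) includes (∂/∂y)(-3*y^2) dy = (-6*y) dy, which multiplied by dx ∧ dz gives (6*y) dx ∧ dy ∧ dz
  d(-x^2) includes (∂/∂x)(-x^2) dx = (-2*x) dx, which multiplied by dy ∧ dw gives (-2*x) dx ∧ dy ∧ dw
  d(-2*w*y) includes (∂/∂y)(-2*w*y) dy = (-2*w) dy, which multiplied by dz ∧ dw gives (-2*w) dy ∧ dz ∧ dw
Collecting like 3-forms: d(omega) = (3*x + 6*y) dx ∧ dy ∧ dz + (2*w - 3*x) dx ∧ dy ∧ dw + (-2*w) dy ∧ dz ∧ dw.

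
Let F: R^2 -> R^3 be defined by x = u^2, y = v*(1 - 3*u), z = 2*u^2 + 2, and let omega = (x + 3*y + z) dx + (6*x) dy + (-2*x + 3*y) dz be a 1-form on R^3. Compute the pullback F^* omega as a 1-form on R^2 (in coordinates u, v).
F^* omega = (2*u*(-u^2 - 36*u*v + 9*v + 2)) du + (u^2*(6 - 18*u)) dv

Using F^*(f dg) = (f ∘ F) d(g ∘ F), substitute each coordinate x_i by F_i(u, v) in f_i, and replace dx_i by d F_i = (∂F_i/∂u) du + (∂F_i/∂v) dv.
  For the x component: f_1(F) = 3*u^2 - 9*u*v + 3*v + 2; d F_1 = (2*u) du + (0) dv
  For the y component: f_2(F) = 6*u^2; d F_2 = (-3*v) du + (1 - 3*u) dv
  For the z component: f_3(F) = -2*u^2 - 9*u*v + 3*v; d F_3 = (4*u) du + (0) dv
Combining and collecting du, dv coefficients:
  coeff of du: 2*u*(-u^2 - 36*u*v + 9*v + 2)
  coeff of dv: u^2*(6 - 18*u)
F^* omega = (2*u*(-u^2 - 36*u*v + 9*v + 2)) du + (u^2*(6 - 18*u)) dv.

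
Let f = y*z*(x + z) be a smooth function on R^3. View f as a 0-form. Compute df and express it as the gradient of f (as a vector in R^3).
df = (y*z) dx + (z*(x + z)) dy + (y*(x + 2*z)) dz; grad f = (y*z, z*(x + z), y*(x + 2*z))

For a 0-form f, d f = (∂f/∂x) dx + (∂f/∂y) dy + (∂f/∂z) dz. The components of the vector representation are exactly the entries of grad f in Cartesian coordinates:
  ∂f/∂x = y*z
  ∂f/∂y = z*(x + z)
  ∂f/∂z = y*(x + 2*z).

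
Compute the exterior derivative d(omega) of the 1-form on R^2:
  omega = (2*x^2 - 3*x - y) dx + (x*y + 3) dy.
d(omega) = (y + 1) dx ∧ dy

For a 1-form omega = sum_i f_i dx_i, the exterior derivative is
  d(omega) = sum_{i < j} (∂f_j/∂x_i - ∂f_i/∂x_j) dx_i ∧ dx_j.
  coefficient of dx ∧ dy: ∂f_2/∂x - ∂f_1/∂y = ∂(x*y + 3)/∂x - ∂(2*x^2 - 3*x - y)/∂y = y + 1
Assembling: d(omega) = (y + 1) dx ∧ dy.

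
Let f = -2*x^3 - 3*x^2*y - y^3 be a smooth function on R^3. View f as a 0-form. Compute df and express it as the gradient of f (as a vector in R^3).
df = (6*x*(-x - y)) dx + (-3*x^2 - 3*y^2) dy + (0) dz; grad f = (6*x*(-x - y), -3*x^2 - 3*y^2, 0)

For a 0-form f, d f = (∂f/∂x) dx + (∂f/∂y) dy + (∂f/∂z) dz. The components of the vector representation are exactly the entries of grad f in Cartesian coordinates:
  ∂f/∂x = 6*x*(-x - y)
  ∂f/∂y = -3*x^2 - 3*y^2
  ∂f/∂z = 0.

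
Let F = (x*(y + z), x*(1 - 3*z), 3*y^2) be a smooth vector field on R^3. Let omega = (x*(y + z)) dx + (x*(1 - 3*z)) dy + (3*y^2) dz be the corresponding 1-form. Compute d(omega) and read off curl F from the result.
d(omega) = (3*x + 6*y) dy ∧ dz + (x) dz ∧ dx + (-x - 3*z + 1) dx ∧ dy; curl F = (3*x + 6*y, x, -x - 3*z + 1)

d omega = sum_{i<j} (∂f_j/∂x_i - ∂f_i/∂x_j) dx_i ∧ dx_j. Under the identification (dy ∧ dz, dz ∧ dx, dx ∧ dy) ↔ (e_x, e_y, e_z), the coefficients are exactly the components of curl F. Compute:
  ∂R/∂y - ∂Q/∂z = (6*y) - (-3*x) = 3*x + 6*y
  ∂P/∂z - ∂R/∂x = (x) - (0) = x
  ∂Q/∂x - ∂P/∂y = (1 - 3*z) - (x) = -x - 3*z + 1.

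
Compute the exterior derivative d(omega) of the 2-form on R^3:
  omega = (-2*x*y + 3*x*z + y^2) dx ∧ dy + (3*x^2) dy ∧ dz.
d(omega) = (9*x) dx ∧ dy ∧ dz

For a 2-form omega = sum_{i<j} g_{ij} dx_i ∧ dx_j, the exterior derivative is
  d(omega) = sum_{i<j} d(g_{ij}) ∧ dx_i ∧ dx_j = sum_{i<j, k} (∂g_{ij}/∂x_k) dx_k ∧ dx_i ∧ dx_j.
Expand each term, using dx_k ∧ dx_i ∧ dx_j = sgn(permutation) dx_{(a)} ∧ dx_{(b)} ∧ dx_{(c)} with (a < b < c) sorted:
  d(-2*x*y + 3*x*z + y^2) includes (∂/∂z)(-2*x*y + 3*x*z + y^2) dz = (3*x) dz, which multiplied by dx ∧ dy gives (3*x) dx ∧ dy ∧ dz
  d(3*x^2) includes (∂/∂x)(3*x^2) dx = (6*x) dx, which multiplied by dy ∧ dz gives (6*x) dx ∧ dy ∧ dz
Collecting like 3-forms: d(omega) = (9*x) dx ∧ dy ∧ dz.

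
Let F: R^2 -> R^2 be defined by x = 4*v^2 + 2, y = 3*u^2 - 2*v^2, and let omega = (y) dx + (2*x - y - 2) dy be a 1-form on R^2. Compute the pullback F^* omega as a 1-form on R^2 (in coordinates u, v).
F^* omega = (6*u*(-3*u^2 + 10*v^2 + 2)) du + (4*v*(9*u^2 - 14*v^2 - 2)) dv

Using F^*(f dg) = (f ∘ F) d(g ∘ F), substitute each coordinate x_i by F_i(u, v) in f_i, and replace dx_i by d F_i = (∂F_i/∂u) du + (∂F_i/∂v) dv.
  For the x component: f_1(F) = 3*u^2 - 2*v^2; d F_1 = (0) du + (8*v) dv
  For the y component: f_2(F) = -3*u^2 + 10*v^2 + 2; d F_2 = (6*u) du + (-4*v) dv
Combining and collecting du, dv coefficients:
  coeff of du: 6*u*(-3*u^2 + 10*v^2 + 2)
  coeff of dv: 4*v*(9*u^2 - 14*v^2 - 2)
F^* omega = (6*u*(-3*u^2 + 10*v^2 + 2)) du + (4*v*(9*u^2 - 14*v^2 - 2)) dv.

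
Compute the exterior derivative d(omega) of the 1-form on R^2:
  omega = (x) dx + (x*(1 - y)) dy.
d(omega) = (1 - y) dx ∧ dy

For a 1-form omega = sum_i f_i dx_i, the exterior derivative is
  d(omega) = sum_{i < j} (∂f_j/∂x_i - ∂f_i/∂x_j) dx_i ∧ dx_j.
  coefficient of dx ∧ dy: ∂f_2/∂x - ∂f_1/∂y = ∂(x*(1 - y))/∂x - ∂(x)/∂y = 1 - y
Assembling: d(omega) = (1 - y) dx ∧ dy.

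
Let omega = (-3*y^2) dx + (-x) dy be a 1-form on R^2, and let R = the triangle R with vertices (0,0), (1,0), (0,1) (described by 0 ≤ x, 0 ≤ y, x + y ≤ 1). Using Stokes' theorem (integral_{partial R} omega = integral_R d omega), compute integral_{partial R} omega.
integral_(partial R) omega = 1/2

Stokes: integral_partial_R omega = integral_R d omega with d omega = (∂Q/∂x - ∂P/∂y) dx ∧ dy.
  ∂Q/∂x = -1
  ∂P/∂y = -6*y
  integrand = ∂Q/∂x - ∂P/∂y = 6*y - 1.
Integrating over R: integral_0^1 integral_0^{1-x} (6*y - 1) dy dx = 1/2.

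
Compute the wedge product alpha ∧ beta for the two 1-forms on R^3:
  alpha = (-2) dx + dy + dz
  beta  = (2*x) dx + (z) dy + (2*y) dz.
alpha ∧ beta = (-2*x - 2*z) dx ∧ dy + (-2*x - 4*y) dx ∧ dz + (2*y - z) dy ∧ dz

Distribute the wedge, using dx_i ∧ dx_j = -dx_j ∧ dx_i and dx_i ∧ dx_i = 0. For each pair (i, j) with i < j, the coefficient of dx_i ∧ dx_j in alpha ∧ beta is (alpha_i * beta_j - alpha_j * beta_i). Collecting: alpha ∧ beta = (-2*x - 2*z) dx ∧ dy + (-2*x - 4*y) dx ∧ dz + (2*y - z) dy ∧ dz.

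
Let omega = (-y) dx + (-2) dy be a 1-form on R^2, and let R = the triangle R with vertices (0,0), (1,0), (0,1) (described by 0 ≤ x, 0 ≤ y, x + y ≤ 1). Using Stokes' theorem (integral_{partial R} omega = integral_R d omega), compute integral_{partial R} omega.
integral_(partial R) omega = 1/2

Stokes: integral_partial_R omega = integral_R d omega with d omega = (∂Q/∂x - ∂P/∂y) dx ∧ dy.
  ∂Q/∂x = 0
  ∂P/∂y = -1
  integrand = ∂Q/∂x - ∂P/∂y = 1.
Integrating over R: integral_0^1 integral_0^{1-x} (1) dy dx = 1/2.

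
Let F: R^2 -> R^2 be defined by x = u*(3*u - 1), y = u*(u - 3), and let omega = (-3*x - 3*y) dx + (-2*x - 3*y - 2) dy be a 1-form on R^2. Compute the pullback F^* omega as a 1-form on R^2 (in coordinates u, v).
F^* omega = (-90*u^3 + 133*u^2 - 49*u + 6) du

Using F^*(f dg) = (f ∘ F) d(g ∘ F), substitute each coordinate x_i by F_i(u, v) in f_i, and replace dx_i by d F_i = (∂F_i/∂u) du + (∂F_i/∂v) dv.
  For the x component: f_1(F) = 12*u*(1 - u); d F_1 = (6*u - 1) du + (0) dv
  For the y component: f_2(F) = -9*u^2 + 11*u - 2; d F_2 = (2*u - 3) du + (0) dv
Combining and collecting du, dv coefficients:
  coeff of du: -90*u^3 + 133*u^2 - 49*u + 6
  coeff of dv: 0
F^* omega = (-90*u^3 + 133*u^2 - 49*u + 6) du.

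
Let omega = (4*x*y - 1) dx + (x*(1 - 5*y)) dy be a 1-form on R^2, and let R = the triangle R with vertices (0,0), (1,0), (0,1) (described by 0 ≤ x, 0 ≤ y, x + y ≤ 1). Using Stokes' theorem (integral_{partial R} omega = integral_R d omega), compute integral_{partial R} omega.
integral_(partial R) omega = -1

Stokes: integral_partial_R omega = integral_R d omega with d omega = (∂Q/∂x - ∂P/∂y) dx ∧ dy.
  ∂Q/∂x = 1 - 5*y
  ∂P/∂y = 4*x
  integrand = ∂Q/∂x - ∂P/∂y = -4*x - 5*y + 1.
Integrating over R: integral_0^1 integral_0^{1-x} (-4*x - 5*y + 1) dy dx = -1.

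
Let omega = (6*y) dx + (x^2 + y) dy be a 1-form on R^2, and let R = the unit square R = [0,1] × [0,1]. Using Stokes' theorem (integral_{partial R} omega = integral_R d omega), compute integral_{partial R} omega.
integral_(partial R) omega = -5

Stokes: integral_partial_R omega = integral_R d omega with d omega = (∂Q/∂x - ∂P/∂y) dx ∧ dy.
  ∂Q/∂x = 2*x
  ∂P/∂y = 6
  integrand = ∂Q/∂x - ∂P/∂y = 2*x - 6.
Integrating over R: integral_0^1 integral_0^1 (2*x - 6) dx dy = -5.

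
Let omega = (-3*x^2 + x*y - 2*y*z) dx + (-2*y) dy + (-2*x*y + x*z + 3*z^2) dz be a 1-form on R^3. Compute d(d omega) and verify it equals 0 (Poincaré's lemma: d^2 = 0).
d(d omega) = 0

Step 1: d omega = sum_{i<j} (∂f_j/∂x_i - ∂f_i/∂x_j) dx_i ∧ dx_j:
  coeff of dx ∧ dy: -x + 2*z
  coeff of dx ∧ dz: z
  coeff of dy ∧ dz: -2*x
Step 2: Apply d again to each 2-form coefficient. The only possible 3-form in R^3 is dx ∧ dy ∧ dz, with coefficient
  ∂(coeff of dy∧dz)/∂x - ∂(coeff of dx∧dz)/∂y + ∂(coeff of dx∧dy)/∂z
  = ∂/∂x (-2*x) - ∂/∂y (z) + ∂/∂z (-x + 2*z).
Each of these terms simplifies to sums of mixed partials that cancel in pairs. The result is 0 (by equality of mixed partials for smooth functions — Schwarz / Clairaut).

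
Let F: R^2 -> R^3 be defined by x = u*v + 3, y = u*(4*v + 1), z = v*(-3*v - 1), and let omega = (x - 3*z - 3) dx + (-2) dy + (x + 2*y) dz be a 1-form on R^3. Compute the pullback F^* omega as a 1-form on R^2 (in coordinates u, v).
F^* omega = (u*v^2 + 9*v^3 + 3*v^2 - 8*v - 2) du + (u^2*v - 45*u*v^2 - 18*u*v - 10*u - 18*v - 3) dv

Using F^*(f dg) = (f ∘ F) d(g ∘ F), substitute each coordinate x_i by F_i(u, v) in f_i, and replace dx_i by d F_i = (∂F_i/∂u) du + (∂F_i/∂v) dv.
  For the x component: f_1(F) = v*(u + 9*v + 3); d F_1 = (v) du + (u) dv
  For the y component: f_2(F) = -2; d F_2 = (4*v + 1) du + (4*u) dv
  For the z component: f_3(F) = 9*u*v + 2*u + 3; d F_3 = (0) du + (-6*v - 1) dv
Combining and collecting du, dv coefficients:
  coeff of du: u*v^2 + 9*v^3 + 3*v^2 - 8*v - 2
  coeff of dv: u^2*v - 45*u*v^2 - 18*u*v - 10*u - 18*v - 3
F^* omega = (u*v^2 + 9*v^3 + 3*v^2 - 8*v - 2) du + (u^2*v - 45*u*v^2 - 18*u*v - 10*u - 18*v - 3) dv.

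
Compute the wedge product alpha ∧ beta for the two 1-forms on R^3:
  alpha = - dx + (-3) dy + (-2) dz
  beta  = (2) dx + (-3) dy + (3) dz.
alpha ∧ beta = (9) dx ∧ dy + (1) dx ∧ dz + (-15) dy ∧ dz

Distribute the wedge, using dx_i ∧ dx_j = -dx_j ∧ dx_i and dx_i ∧ dx_i = 0. For each pair (i, j) with i < j, the coefficient of dx_i ∧ dx_j in alpha ∧ beta is (alpha_i * beta_j - alpha_j * beta_i). Collecting: alpha ∧ beta = (9) dx ∧ dy + (1) dx ∧ dz + (-15) dy ∧ dz.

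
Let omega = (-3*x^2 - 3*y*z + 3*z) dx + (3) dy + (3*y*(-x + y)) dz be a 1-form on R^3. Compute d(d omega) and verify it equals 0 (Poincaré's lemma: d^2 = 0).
d(d omega) = 0

Step 1: d omega = sum_{i<j} (∂f_j/∂x_i - ∂f_i/∂x_j) dx_i ∧ dx_j:
  coeff of dx ∧ dy: 3*z
  coeff of dx ∧ dz: -3
  coeff of dy ∧ dz: -3*x + 6*y
Step 2: Apply d again to each 2-form coefficient. The only possible 3-form in R^3 is dx ∧ dy ∧ dz, with coefficient
  ∂(coeff of dy∧dz)/∂x - ∂(coeff of dx∧dz)/∂y + ∂(coeff of dx∧dy)/∂z
  = ∂/∂x (-3*x + 6*y) - ∂/∂y (-3) + ∂/∂z (3*z).
Each of these terms simplifies to sums of mixed partials that cancel in pairs. The result is 0 (by equality of mixed partials for smooth functions — Schwarz / Clairaut).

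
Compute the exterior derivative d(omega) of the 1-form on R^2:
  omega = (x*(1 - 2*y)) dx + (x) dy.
d(omega) = (2*x + 1) dx ∧ dy

For a 1-form omega = sum_i f_i dx_i, the exterior derivative is
  d(omega) = sum_{i < j} (∂f_j/∂x_i - ∂f_i/∂x_j) dx_i ∧ dx_j.
  coefficient of dx ∧ dy: ∂f_2/∂x - ∂f_1/∂y = ∂(x)/∂x - ∂(x*(1 - 2*y))/∂y = 2*x + 1
Assembling: d(omega) = (2*x + 1) dx ∧ dy.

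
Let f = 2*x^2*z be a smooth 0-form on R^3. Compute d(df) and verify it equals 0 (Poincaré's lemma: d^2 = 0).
d(df) = 0

Step 1: df = sum_i (∂f/∂x_i) dx_i = (4*x*z) dx + (0) dy + (2*x^2) dz.
Step 2: Apply d again. Using the 1-form formula, the coefficient of dx ∧ dy in d(df) is ∂^2 f/∂x ∂y - ∂^2 f/∂y ∂x = (0) - (0) = 0 (equality of mixed partials for smooth f).
Similarly for dx ∧ dz and dy ∧ dz — all coefficients vanish. So d(df) = 0.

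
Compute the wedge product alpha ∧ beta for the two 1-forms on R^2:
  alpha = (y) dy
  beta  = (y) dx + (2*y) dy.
alpha ∧ beta = (-y^2) dx ∧ dy

Distribute the wedge, using dx_i ∧ dx_j = -dx_j ∧ dx_i and dx_i ∧ dx_i = 0. For each pair (i, j) with i < j, the coefficient of dx_i ∧ dx_j in alpha ∧ beta is (alpha_i * beta_j - alpha_j * beta_i). Collecting: alpha ∧ beta = (-y^2) dx ∧ dy.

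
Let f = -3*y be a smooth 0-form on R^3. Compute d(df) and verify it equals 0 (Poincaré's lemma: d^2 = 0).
d(df) = 0

Step 1: df = sum_i (∂f/∂x_i) dx_i = (0) dx + (-3) dy + (0) dz.
Step 2: Apply d again. Using the 1-form formula, the coefficient of dx ∧ dy in d(df) is ∂^2 f/∂x ∂y - ∂^2 f/∂y ∂x = (0) - (0) = 0 (equality of mixed partials for smooth f).
Similarly for dx ∧ dz and dy ∧ dz — all coefficients vanish. So d(df) = 0.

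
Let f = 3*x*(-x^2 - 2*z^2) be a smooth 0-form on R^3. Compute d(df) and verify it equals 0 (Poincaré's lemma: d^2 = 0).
d(df) = 0

Step 1: df = sum_i (∂f/∂x_i) dx_i = (-9*x^2 - 6*z^2) dx + (0) dy + (-12*x*z) dz.
Step 2: Apply d again. Using the 1-form formula, the coefficient of dx ∧ dy in d(df) is ∂^2 f/∂x ∂y - ∂^2 f/∂y ∂x = (0) - (0) = 0 (equality of mixed partials for smooth f).
Similarly for dx ∧ dz and dy ∧ dz — all coefficients vanish. So d(df) = 0.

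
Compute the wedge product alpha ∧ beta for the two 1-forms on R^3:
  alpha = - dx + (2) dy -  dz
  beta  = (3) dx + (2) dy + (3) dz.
alpha ∧ beta = (-8) dx ∧ dy + (8) dy ∧ dz

Distribute the wedge, using dx_i ∧ dx_j = -dx_j ∧ dx_i and dx_i ∧ dx_i = 0. For each pair (i, j) with i < j, the coefficient of dx_i ∧ dx_j in alpha ∧ beta is (alpha_i * beta_j - alpha_j * beta_i). Collecting: alpha ∧ beta = (-8) dx ∧ dy + (8) dy ∧ dz.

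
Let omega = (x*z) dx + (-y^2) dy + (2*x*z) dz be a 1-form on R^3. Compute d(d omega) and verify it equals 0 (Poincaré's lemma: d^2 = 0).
d(d omega) = 0

Step 1: d omega = sum_{i<j} (∂f_j/∂x_i - ∂f_i/∂x_j) dx_i ∧ dx_j:
  coeff of dx ∧ dy: 0
  coeff of dx ∧ dz: -x + 2*z
  coeff of dy ∧ dz: 0
Step 2: Apply d again to each 2-form coefficient. The only possible 3-form in R^3 is dx ∧ dy ∧ dz, with coefficient
  ∂(coeff of dy∧dz)/∂x - ∂(coeff of dx∧dz)/∂y + ∂(coeff of dx∧dy)/∂z
  = ∂/∂x (0) - ∂/∂y (-x + 2*z) + ∂/∂z (0).
Each of these terms simplifies to sums of mixed partials that cancel in pairs. The result is 0 (by equality of mixed partials for smooth functions — Schwarz / Clairaut).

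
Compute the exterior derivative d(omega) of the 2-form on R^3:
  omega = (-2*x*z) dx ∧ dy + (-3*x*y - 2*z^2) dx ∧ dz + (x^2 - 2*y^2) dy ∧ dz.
d(omega) = (3*x) dx ∧ dy ∧ dz

For a 2-form omega = sum_{i<j} g_{ij} dx_i ∧ dx_j, the exterior derivative is
  d(omega) = sum_{i<j} d(g_{ij}) ∧ dx_i ∧ dx_j = sum_{i<j, k} (∂g_{ij}/∂x_k) dx_k ∧ dx_i ∧ dx_j.
Expand each term, using dx_k ∧ dx_i ∧ dx_j = sgn(permutation) dx_{(a)} ∧ dx_{(b)} ∧ dx_{(c)} with (a < b < c) sorted:
  d(-2*x*z) includes (∂/∂z)(-2*x*z) dz = (-2*x) dz, which multiplied by dx ∧ dy gives (-2*x) dx ∧ dy ∧ dz
  d(-3*x*y - 2*z^2) includes (∂/∂y)(-3*x*y - 2*z^2) dy = (-3*x) dy, which multiplied by dx ∧ dz gives (3*x) dx ∧ dy ∧ dz
  d(x^2 - 2*y^2) includes (∂/∂x)(x^2 - 2*y^2) dx = (2*x) dx, which multiplied by dy ∧ dz gives (2*x) dx ∧ dy ∧ dz
Collecting like 3-forms: d(omega) = (3*x) dx ∧ dy ∧ dz.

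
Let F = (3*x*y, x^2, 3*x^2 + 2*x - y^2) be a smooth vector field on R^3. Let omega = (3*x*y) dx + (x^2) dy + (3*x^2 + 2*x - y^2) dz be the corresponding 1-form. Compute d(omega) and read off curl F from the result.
d(omega) = (-2*y) dy ∧ dz + (-6*x - 2) dz ∧ dx + (-x) dx ∧ dy; curl F = (-2*y, -6*x - 2, -x)

d omega = sum_{i<j} (∂f_j/∂x_i - ∂f_i/∂x_j) dx_i ∧ dx_j. Under the identification (dy ∧ dz, dz ∧ dx, dx ∧ dy) ↔ (e_x, e_y, e_z), the coefficients are exactly the components of curl F. Compute:
  ∂R/∂y - ∂Q/∂z = (-2*y) - (0) = -2*y
  ∂P/∂z - ∂R/∂x = (0) - (6*x + 2) = -6*x - 2
  ∂Q/∂x - ∂P/∂y = (2*x) - (3*x) = -x.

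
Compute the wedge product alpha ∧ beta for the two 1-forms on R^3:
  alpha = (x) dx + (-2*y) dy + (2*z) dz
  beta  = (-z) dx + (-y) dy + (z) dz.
alpha ∧ beta = (-y*(x + 2*z)) dx ∧ dy + (z*(x + 2*z)) dx ∧ dz

Distribute the wedge, using dx_i ∧ dx_j = -dx_j ∧ dx_i and dx_i ∧ dx_i = 0. For each pair (i, j) with i < j, the coefficient of dx_i ∧ dx_j in alpha ∧ beta is (alpha_i * beta_j - alpha_j * beta_i). Collecting: alpha ∧ beta = (-y*(x + 2*z)) dx ∧ dy + (z*(x + 2*z)) dx ∧ dz.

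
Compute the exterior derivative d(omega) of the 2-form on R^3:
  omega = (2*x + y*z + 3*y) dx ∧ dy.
d(omega) = (y) dx ∧ dy ∧ dz

For a 2-form omega = sum_{i<j} g_{ij} dx_i ∧ dx_j, the exterior derivative is
  d(omega) = sum_{i<j} d(g_{ij}) ∧ dx_i ∧ dx_j = sum_{i<j, k} (∂g_{ij}/∂x_k) dx_k ∧ dx_i ∧ dx_j.
Expand each term, using dx_k ∧ dx_i ∧ dx_j = sgn(permutation) dx_{(a)} ∧ dx_{(b)} ∧ dx_{(c)} with (a < b < c) sorted:
  d(2*x + y*z + 3*y) includes (∂/∂z)(2*x + y*z + 3*y) dz = (y) dz, which multiplied by dx ∧ dy gives (y) dx ∧ dy ∧ dz
Collecting like 3-forms: d(omega) = (y) dx ∧ dy ∧ dz.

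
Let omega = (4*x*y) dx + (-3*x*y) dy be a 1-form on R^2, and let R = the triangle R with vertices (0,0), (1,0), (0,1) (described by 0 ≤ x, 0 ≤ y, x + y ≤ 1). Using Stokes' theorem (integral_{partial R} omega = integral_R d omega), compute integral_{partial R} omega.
integral_(partial R) omega = -7/6

Stokes: integral_partial_R omega = integral_R d omega with d omega = (∂Q/∂x - ∂P/∂y) dx ∧ dy.
  ∂Q/∂x = -3*y
  ∂P/∂y = 4*x
  integrand = ∂Q/∂x - ∂P/∂y = -4*x - 3*y.
Integrating over R: integral_0^1 integral_0^{1-x} (-4*x - 3*y) dy dx = -7/6.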